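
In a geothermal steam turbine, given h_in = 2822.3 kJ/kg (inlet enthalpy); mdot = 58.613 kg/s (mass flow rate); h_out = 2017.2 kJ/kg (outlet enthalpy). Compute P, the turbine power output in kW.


P = mdot * (h_in - h_out) / 1000
P = 58.613 * (2822.3 - 2017.2) / 1000
P = 47.18933 MW
Convert: 47.18933 MW * 1000.0 = 47189 kW
P = 47189 kW


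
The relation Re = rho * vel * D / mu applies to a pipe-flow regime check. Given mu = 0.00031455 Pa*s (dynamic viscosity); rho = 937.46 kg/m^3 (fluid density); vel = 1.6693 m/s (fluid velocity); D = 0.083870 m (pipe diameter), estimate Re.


Re = rho * vel * D / mu
Re = 937.46 * 1.6693 * 0.083870 / 0.00031455
Re = 4.1726e+05


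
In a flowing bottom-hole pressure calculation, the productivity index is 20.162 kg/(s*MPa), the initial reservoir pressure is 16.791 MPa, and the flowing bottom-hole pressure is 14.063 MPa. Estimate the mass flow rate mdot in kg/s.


mdot = (P_i - P_wf) * PI
mdot = (16.791 - 14.063) * 20.162
mdot = 55.002 kg/s


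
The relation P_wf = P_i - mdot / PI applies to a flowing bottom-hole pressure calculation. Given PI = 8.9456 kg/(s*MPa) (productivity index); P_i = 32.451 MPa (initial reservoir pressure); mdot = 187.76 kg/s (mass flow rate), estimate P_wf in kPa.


P_wf = P_i - mdot / PI
P_wf = 32.451 - 187.76 / 8.9456
P_wf = 11.46191 MPa
Convert: 11.46191 MPa * 1000.0 = 11462 kPa
P_wf = 11462 kPa


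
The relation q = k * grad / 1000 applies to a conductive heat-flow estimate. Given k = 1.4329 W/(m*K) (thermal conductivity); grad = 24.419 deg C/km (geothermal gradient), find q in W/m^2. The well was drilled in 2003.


q = k * grad / 1000
q = 1.4329 * 24.419 / 1000
q = 0.034990 W/m^2


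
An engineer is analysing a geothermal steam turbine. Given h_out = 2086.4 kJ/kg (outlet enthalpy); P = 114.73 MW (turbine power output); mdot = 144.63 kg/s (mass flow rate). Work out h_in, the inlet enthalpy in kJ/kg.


h_in = h_out + P * 1000 / mdot
h_in = 2086.4 + 114.73 * 1000 / 144.63
h_in = 2879.7 kJ/kg


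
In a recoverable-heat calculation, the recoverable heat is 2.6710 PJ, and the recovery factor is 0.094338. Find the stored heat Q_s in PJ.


Q_s = Q_rec / RF
Q_s = 2.6710 / 0.094338
Q_s = 28.313 PJ


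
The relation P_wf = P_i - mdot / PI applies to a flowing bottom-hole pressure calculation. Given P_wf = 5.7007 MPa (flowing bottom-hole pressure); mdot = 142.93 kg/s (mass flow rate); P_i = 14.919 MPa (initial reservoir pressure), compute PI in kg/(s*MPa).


PI = mdot / (P_i - P_wf)
PI = 142.93 / (14.919 - 5.7007)
PI = 15.505 kg/(s*MPa)


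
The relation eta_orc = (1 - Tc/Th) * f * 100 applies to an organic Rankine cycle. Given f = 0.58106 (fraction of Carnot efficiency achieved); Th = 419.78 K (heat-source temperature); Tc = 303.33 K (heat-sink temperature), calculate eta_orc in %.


eta_orc = (1 - Tc/Th) * f * 100
eta_orc = (1 - 303.33/419.78) * 0.58106 * 100
eta_orc = 16.119 %


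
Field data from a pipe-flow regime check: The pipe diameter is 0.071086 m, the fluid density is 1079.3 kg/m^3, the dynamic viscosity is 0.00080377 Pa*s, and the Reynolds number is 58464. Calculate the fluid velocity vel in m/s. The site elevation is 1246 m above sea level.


vel = Re * mu / (rho * D)
vel = 58464 * 0.00080377 / (1079.3 * 0.071086)
vel = 0.61248 m/s


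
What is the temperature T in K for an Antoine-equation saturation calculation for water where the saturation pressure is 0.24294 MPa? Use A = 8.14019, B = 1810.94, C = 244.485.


T = B / (A - log10(P_sat * 760 / 0.101325)) - C
T = 1810.94 / (8.14019 - log10(0.24294 * 760 / 0.101325)) - 244.485
T = 126.6401 deg C
Convert to K: 126.6401 + 273.15 = 399.79 K
T = 399.79 K


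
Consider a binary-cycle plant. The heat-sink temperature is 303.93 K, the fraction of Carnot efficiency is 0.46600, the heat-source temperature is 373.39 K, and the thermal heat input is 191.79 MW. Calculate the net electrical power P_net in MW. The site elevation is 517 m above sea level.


Step 1: eta = (1 - Tc/Th)*f = (1 - 303.93/373.39)*0.466 = 0.08668781
Step 2: P_net = eta * Q_in = 0.08668781 * 191.79 = 16.626 MW
P_net = 16.626 MW


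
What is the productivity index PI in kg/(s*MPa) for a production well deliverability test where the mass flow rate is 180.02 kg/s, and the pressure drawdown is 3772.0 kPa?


PI = mdot * 1000 / dP
PI = 180.02 * 1000 / 3772.0
PI = 47.725 kg/(s*MPa)


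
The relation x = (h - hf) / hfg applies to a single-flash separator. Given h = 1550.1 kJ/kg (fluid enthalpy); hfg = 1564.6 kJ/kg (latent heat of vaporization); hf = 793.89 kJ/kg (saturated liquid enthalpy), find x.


x = (h - hf) / hfg
x = (1550.1 - 793.89) / 1564.6
x = 0.48332


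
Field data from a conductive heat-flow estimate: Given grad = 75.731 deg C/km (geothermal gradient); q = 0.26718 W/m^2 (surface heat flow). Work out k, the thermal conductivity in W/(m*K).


k = q * 1000 / grad
k = 0.26718 * 1000 / 75.731
k = 3.5280 W/(m*K)


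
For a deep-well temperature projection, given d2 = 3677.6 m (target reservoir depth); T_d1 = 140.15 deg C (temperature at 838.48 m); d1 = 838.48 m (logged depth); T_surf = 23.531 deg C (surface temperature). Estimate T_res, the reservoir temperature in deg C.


Step 1: grad = (T_d1 - T_surf)/d1 * 1000 = (140.15 - 23.531)/838.48 * 1000 = 139.0838 deg C/km
Step 2: T_res = T_surf + grad*d2/1000 = 23.531 + 139.0838*3677.6/1000 = 535.03 deg C
T_res = 535.03 deg C


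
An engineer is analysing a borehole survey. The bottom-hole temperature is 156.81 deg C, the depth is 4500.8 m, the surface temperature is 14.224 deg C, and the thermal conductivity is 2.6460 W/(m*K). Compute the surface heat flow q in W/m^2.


Step 1: grad = (T_d - T_surf)/d * 1000 = (156.81 - 14.224)/4500.8 * 1000 = 31.68015 deg C/km
Step 2: q = k * grad / 1000 = 2.646 * 31.68015 / 1000 = 0.083826 W/m^2
q = 0.083826 W/m^2


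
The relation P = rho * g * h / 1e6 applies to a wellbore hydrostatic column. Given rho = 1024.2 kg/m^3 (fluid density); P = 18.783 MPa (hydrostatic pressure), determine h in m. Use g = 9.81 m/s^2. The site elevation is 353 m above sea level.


h = P * 1e6 / (g * rho)
h = 18.783 * 1e6 / (9.81 * 1024.2)
h = 1869.4 m


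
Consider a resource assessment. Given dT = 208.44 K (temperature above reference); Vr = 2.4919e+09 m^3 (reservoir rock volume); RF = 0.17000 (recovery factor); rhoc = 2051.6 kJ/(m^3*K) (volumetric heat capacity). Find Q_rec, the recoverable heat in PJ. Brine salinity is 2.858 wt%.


Step 1: Q_s = Vr*rhoc*dT/1e12 = 2.4919e+09*2051.6*208.44/1e12 = 1065.625 PJ
Step 2: Q_rec = Q_s * RF = 1065.625 * 0.17 = 181.16 PJ
Q_rec = 181.16 PJ


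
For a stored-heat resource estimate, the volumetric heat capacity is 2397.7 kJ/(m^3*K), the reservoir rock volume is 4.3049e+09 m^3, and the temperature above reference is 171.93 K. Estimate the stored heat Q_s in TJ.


Q_s = Vr * rhoc * dT / 1e12
Q_s = 4.3049e+09 * 2397.7 * 171.93 / 1e12
Q_s = 1774.637 PJ
Convert: 1774.637 PJ * 1000.0 = 1.7746e+06 TJ
Q_s = 1.7746e+06 TJ


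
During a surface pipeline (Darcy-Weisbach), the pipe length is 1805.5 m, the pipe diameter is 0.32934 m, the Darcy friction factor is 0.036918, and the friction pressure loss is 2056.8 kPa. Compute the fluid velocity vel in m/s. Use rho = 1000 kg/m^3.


vel = sqrt(dP*1000*2*D / (f*L*rho))
vel = sqrt(2056.8*1000*2*0.32934 / (0.036918*1805.5*1000))
vel = 4.5083 m/s


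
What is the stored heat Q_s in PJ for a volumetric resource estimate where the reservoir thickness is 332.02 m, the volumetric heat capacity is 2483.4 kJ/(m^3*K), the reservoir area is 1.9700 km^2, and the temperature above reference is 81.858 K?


Step 1: Vr = A*1e6*hr = 1.97*1e6*332.02 = 6.540794e+08 m^3
Step 2: Q_s = Vr*rhoc*dT/1e12 = 6.540794e+08*2483.4*81.858/1e12 = 132.97 PJ
Q_s = 132.97 PJ


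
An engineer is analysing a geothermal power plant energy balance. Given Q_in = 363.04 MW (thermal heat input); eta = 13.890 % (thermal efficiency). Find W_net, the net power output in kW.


W_net = eta / 100 * Q_in
W_net = 13.890 / 100 * 363.04
W_net = 50.42626 MW
Convert: 50.42626 MW * 1000.0 = 50426 kW
W_net = 50426 kW


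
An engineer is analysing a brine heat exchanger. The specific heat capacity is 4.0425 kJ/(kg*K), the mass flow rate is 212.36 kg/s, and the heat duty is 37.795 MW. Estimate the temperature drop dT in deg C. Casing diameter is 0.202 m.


dT = Q * 1000 / (mdot * cp)
dT = 37.795 * 1000 / (212.36 * 4.0425)
dT = 44.02624 K
Convert (temperature difference, 1 K = 1 deg C): 44.02624 K = 44.02624 deg C
dT = 44.026 deg C


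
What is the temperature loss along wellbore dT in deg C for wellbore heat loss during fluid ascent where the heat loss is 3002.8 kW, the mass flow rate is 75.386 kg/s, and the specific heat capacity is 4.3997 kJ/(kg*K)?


dT = Q_loss / (mdot * cp)
dT = 3002.8 / (75.386 * 4.3997)
dT = 9.053419 K
Convert (temperature difference, 1 K = 1 deg C): 9.053419 K = 9.053419 deg C
dT = 9.0534 deg C


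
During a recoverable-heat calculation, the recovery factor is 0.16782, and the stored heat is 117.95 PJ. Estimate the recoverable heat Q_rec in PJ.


Q_rec = Q_s * RF
Q_rec = 117.95 * 0.16782
Q_rec = 19.794 PJ


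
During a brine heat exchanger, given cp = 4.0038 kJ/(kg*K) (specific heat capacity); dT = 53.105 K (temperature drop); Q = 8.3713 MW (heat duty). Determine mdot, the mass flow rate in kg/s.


mdot = Q * 1000 / (cp * dT)
mdot = 8.3713 * 1000 / (4.0038 * 53.105)
mdot = 39.372 kg/s


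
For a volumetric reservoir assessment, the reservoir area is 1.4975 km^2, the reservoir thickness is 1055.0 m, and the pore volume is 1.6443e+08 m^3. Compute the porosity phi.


phi = Vp / (A * 1e6 * hr)
phi = 1.6443e+08 / (1.4975 * 1e6 * 1055.0)
phi = 0.10408


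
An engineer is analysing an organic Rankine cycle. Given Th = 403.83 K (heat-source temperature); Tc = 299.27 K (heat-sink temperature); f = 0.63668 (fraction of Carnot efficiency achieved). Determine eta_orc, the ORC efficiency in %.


eta_orc = (1 - Tc/Th) * f * 100
eta_orc = (1 - 299.27/403.83) * 0.63668 * 100
eta_orc = 16.485 %


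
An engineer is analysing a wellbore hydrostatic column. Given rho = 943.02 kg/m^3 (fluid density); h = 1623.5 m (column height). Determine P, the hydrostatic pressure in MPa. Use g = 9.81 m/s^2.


P = rho * g * h / 1e6
P = 943.02 * 9.81 * 1623.5 / 1e6
P = 15.019 MPa


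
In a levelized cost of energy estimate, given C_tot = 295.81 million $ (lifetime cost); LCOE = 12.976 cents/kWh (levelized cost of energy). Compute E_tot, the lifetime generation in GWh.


E_tot = C_tot / LCOE * 100
E_tot = 295.81 / 12.976 * 100
E_tot = 2279.7 GWh


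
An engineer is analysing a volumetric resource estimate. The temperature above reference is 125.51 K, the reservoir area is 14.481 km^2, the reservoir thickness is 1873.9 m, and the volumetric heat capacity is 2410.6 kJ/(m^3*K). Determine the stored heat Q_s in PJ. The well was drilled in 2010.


Step 1: Vr = A*1e6*hr = 14.481*1e6*1873.9 = 2.713595e+10 m^3
Step 2: Q_s = Vr*rhoc*dT/1e12 = 2.713595e+10*2410.6*125.51/1e12 = 8210.1 PJ
Q_s = 8210.1 PJ


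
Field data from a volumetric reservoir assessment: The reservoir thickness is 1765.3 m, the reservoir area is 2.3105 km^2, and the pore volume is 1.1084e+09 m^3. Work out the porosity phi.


phi = Vp / (A * 1e6 * hr)
phi = 1.1084e+09 / (2.3105 * 1e6 * 1765.3)
phi = 0.27175


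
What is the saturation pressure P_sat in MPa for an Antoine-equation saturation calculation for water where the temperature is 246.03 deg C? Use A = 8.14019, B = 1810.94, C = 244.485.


P_sat = 10^(A - B/(C + T)) / 760 * 0.101325
P_sat = 10^(8.14019 - 1810.94/(244.485 + 246.03)) / 760 * 0.101325
P_sat = 3.7426 MPa


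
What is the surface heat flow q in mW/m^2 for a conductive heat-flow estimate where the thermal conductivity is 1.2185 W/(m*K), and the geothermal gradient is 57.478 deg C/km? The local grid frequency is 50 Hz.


q = k * grad / 1000
q = 1.2185 * 57.478 / 1000
q = 0.07003694 W/m^2
Convert: 0.07003694 W/m^2 * 1000.0 = 70.037 mW/m^2
q = 70.037 mW/m^2


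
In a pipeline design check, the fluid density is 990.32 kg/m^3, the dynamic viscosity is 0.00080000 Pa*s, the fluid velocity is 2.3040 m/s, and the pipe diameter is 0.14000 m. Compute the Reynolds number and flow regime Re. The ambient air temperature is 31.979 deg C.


Step 1: Re = rho*vel*D/mu = 990.32*2.304*0.14/0.0008 = 3.9930e+05
Step 2: Re = 3.9930e+05 > 4000, so flow is turbulent.
Re = 3.9930e+05 (turbulent)


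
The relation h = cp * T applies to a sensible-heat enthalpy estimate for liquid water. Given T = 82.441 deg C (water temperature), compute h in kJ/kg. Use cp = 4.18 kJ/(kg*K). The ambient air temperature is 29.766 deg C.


h = cp * T
h = 4.18 * 82.441
h = 344.60 kJ/kg


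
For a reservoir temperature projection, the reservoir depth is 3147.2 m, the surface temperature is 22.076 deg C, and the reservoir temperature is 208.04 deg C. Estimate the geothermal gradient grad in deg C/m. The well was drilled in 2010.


grad = (T_res - T_surf) / d * 1000
grad = (208.04 - 22.076) / 3147.2 * 1000
grad = 59.08871 deg C/km
Convert: 59.08871 deg C/km * 0.001 = 0.059089 deg C/m
grad = 0.059089 deg C/m


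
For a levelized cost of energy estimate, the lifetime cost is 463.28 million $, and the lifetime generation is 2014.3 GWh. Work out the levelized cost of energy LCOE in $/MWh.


LCOE = C_tot / E_tot * 100
LCOE = 463.28 / 2014.3 * 100
LCOE = 22.99955 cents/kWh
Convert: 22.99955 cents/kWh * 10.0 = 230.00 $/MWh
LCOE = 230.00 $/MWh


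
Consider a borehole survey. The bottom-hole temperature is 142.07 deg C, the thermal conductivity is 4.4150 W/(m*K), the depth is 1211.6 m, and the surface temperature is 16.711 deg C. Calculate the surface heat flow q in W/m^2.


Step 1: grad = (T_d - T_surf)/d * 1000 = (142.07 - 16.711)/1211.6 * 1000 = 103.4657 deg C/km
Step 2: q = k * grad / 1000 = 4.415 * 103.4657 / 1000 = 0.45680 W/m^2
q = 0.45680 W/m^2


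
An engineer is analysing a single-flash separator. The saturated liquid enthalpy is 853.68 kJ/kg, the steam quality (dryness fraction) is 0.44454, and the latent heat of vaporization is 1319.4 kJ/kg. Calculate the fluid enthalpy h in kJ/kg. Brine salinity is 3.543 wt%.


h = hf + x * hfg
h = 853.68 + 0.44454 * 1319.4
h = 1440.2 kJ/kg


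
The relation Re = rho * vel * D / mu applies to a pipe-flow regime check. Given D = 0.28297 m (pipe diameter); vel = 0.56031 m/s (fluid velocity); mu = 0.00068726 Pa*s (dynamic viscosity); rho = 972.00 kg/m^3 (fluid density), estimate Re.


Re = rho * vel * D / mu
Re = 972.00 * 0.56031 * 0.28297 / 0.00068726
Re = 2.2424e+05


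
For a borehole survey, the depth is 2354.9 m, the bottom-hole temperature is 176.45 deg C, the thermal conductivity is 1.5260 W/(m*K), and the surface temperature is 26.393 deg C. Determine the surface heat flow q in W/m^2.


Step 1: grad = (T_d - T_surf)/d * 1000 = (176.45 - 26.393)/2354.9 * 1000 = 63.72118 deg C/km
Step 2: q = k * grad / 1000 = 1.526 * 63.72118 / 1000 = 0.097239 W/m^2
q = 0.097239 W/m^2


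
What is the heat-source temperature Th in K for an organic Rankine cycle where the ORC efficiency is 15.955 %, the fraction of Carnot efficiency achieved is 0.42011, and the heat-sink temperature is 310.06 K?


Th = Tc / (1 - (eta_orc/100)/f)
Th = 310.06 / (1 - (15.955/100)/0.42011)
Th = 499.92 K


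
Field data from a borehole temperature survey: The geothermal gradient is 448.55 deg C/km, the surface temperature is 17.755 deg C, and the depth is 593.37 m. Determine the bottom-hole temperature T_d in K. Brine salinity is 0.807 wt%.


T_d = T_surf + grad * d / 1000
T_d = 17.755 + 448.55 * 593.37 / 1000
T_d = 283.9111 deg C
Convert to K: 283.9111 + 273.15 = 557.06 K
T_d = 557.06 K


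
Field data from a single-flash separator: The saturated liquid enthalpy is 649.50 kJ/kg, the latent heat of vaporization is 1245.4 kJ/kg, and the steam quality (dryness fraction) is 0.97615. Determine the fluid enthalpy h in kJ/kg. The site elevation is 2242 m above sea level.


h = hf + x * hfg
h = 649.50 + 0.97615 * 1245.4
h = 1865.2 kJ/kg


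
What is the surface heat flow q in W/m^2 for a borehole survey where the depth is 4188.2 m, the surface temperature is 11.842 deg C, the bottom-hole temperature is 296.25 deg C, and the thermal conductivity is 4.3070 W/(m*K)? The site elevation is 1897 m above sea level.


Step 1: grad = (T_d - T_surf)/d * 1000 = (296.25 - 11.842)/4188.2 * 1000 = 67.90698 deg C/km
Step 2: q = k * grad / 1000 = 4.307 * 67.90698 / 1000 = 0.29248 W/m^2
q = 0.29248 W/m^2


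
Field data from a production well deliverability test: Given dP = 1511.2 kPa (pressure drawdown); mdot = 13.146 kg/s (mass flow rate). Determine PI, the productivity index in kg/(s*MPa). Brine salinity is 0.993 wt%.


PI = mdot * 1000 / dP
PI = 13.146 * 1000 / 1511.2
PI = 8.6990 kg/(s*MPa)


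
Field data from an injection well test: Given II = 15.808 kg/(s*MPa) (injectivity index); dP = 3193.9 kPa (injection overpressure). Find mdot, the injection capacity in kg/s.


mdot = II * dP / 1000
mdot = 15.808 * 3193.9 / 1000
mdot = 50.489 kg/s


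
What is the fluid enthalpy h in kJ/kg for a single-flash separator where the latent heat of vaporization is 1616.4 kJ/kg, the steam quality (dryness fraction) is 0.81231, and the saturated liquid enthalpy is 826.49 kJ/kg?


h = hf + x * hfg
h = 826.49 + 0.81231 * 1616.4
h = 2139.5 kJ/kg


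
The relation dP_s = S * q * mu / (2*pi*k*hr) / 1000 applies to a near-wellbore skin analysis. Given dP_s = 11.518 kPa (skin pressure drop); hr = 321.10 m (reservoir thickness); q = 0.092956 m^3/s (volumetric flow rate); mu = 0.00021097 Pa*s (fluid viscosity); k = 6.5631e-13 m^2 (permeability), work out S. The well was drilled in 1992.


S = dP_s * 1000 * 2*pi*k*hr / (q*mu)
S = 11.518 * 1000 * 2*pi*6.5631e-13*321.10 / (0.092956*0.00021097)
S = 0.77769


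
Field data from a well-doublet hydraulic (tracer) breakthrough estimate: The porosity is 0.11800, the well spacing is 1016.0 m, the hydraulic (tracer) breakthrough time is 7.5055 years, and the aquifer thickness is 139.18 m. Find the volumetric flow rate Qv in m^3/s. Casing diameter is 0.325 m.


Qv = pi*hr*phi*L^2 / (3*t_bt*365.25*86400)
Qv = pi*139.18*0.11800*1016.0^2 / (3*7.5055*365.25*86400)
Qv = 0.074953 m^3/s


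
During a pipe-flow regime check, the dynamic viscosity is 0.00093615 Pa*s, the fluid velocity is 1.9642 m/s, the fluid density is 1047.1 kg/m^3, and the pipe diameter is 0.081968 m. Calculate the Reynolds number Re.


Re = rho * vel * D / mu
Re = 1047.1 * 1.9642 * 0.081968 / 0.00093615
Re = 1.8008e+05


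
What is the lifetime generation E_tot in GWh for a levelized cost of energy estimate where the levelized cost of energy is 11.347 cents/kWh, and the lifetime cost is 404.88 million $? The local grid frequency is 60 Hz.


E_tot = C_tot / LCOE * 100
E_tot = 404.88 / 11.347 * 100
E_tot = 3568.2 GWh


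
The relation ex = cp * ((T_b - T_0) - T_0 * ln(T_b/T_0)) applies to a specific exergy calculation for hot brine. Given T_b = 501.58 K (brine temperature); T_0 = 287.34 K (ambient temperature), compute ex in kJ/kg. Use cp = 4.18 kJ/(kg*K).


ex = cp * ((T_b - T_0) - T_0 * ln(T_b/T_0))
ex = 4.18 * ((501.58 - 287.34) - 287.34 * ln(501.58/287.34))
ex = 226.40 kJ/kg


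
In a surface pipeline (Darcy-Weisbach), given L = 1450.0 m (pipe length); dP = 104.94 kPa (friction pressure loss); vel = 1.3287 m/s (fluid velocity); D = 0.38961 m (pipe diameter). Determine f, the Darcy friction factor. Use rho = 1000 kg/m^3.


f = dP*1000 / ((L/D)*(rho*vel^2/2))
f = 104.94*1000 / ((1450.0/0.38961)*(1000*1.3287^2/2))
f = 0.031943


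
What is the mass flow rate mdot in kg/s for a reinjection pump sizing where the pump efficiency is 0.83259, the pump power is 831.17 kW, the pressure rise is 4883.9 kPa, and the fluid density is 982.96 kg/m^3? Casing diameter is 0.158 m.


mdot = P_pump * rho * eta / dP
mdot = 831.17 * 982.96 * 0.83259 / 4883.9
mdot = 139.28 kg/s


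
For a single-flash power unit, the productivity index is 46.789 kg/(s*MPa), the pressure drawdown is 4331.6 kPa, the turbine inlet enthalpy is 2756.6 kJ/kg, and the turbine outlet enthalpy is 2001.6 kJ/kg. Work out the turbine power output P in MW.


Step 1: mdot = PI * dP / 1000 = 46.789 * 4331.6 / 1000 = 202.6712 kg/s
Step 2: P = mdot*(h_in - h_out)/1000 = 202.6712*(2756.6 - 2001.6)/1000 = 153.02 MW
P = 153.02 MW


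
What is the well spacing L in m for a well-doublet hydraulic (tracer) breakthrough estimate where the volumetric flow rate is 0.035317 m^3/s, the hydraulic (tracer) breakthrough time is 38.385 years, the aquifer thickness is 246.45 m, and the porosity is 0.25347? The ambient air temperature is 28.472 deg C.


L = sqrt(t_bt*365.25*86400*3*Qv / (pi*hr*phi))
L = sqrt(38.385*365.25*86400*3*0.035317 / (pi*246.45*0.25347))
L = 808.69 m


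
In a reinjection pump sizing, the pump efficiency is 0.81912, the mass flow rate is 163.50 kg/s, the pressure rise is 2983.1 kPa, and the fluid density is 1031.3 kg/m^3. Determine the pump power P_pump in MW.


P_pump = mdot * dP / (rho * eta)
P_pump = 163.50 * 2983.1 / (1031.3 * 0.81912)
P_pump = 577.3684 kW
Convert: 577.3684 kW * 0.001 = 0.57737 MW
P_pump = 0.57737 MW


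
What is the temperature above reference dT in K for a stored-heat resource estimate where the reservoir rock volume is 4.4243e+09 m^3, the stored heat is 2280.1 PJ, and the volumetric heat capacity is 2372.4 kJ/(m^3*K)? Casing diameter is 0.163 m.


dT = Q_s * 1e12 / (Vr * rhoc)
dT = 2280.1 * 1e12 / (4.4243e+09 * 2372.4)
dT = 217.23 K


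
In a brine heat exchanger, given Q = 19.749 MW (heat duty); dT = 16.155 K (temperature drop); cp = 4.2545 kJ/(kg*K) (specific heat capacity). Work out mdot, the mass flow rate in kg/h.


mdot = Q * 1000 / (cp * dT)
mdot = 19.749 * 1000 / (4.2545 * 16.155)
mdot = 287.3357 kg/s
Convert: 287.3357 kg/s * 3600.0 = 1.0344e+06 kg/h
mdot = 1.0344e+06 kg/h


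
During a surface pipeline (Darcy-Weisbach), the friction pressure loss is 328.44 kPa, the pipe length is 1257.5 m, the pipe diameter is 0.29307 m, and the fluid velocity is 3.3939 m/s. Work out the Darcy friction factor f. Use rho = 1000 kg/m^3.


f = dP*1000 / ((L/D)*(rho*vel^2/2))
f = 328.44*1000 / ((1257.5/0.29307)*(1000*3.3939^2/2))
f = 0.013291


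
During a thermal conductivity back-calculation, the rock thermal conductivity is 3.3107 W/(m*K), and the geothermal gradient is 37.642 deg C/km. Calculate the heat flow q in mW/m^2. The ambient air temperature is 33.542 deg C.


q = k * grad / 1000
q = 3.3107 * 37.642 / 1000
q = 0.1246214 W/m^2
Convert: 0.1246214 W/m^2 * 1000.0 = 124.62 mW/m^2
q = 124.62 mW/m^2


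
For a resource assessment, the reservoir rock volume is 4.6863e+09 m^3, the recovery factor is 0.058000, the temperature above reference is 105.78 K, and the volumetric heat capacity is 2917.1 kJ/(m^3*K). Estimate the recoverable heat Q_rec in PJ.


Step 1: Q_s = Vr*rhoc*dT/1e12 = 4.6863e+09*2917.1*105.78/1e12 = 1446.056 PJ
Step 2: Q_rec = Q_s * RF = 1446.056 * 0.058 = 83.871 PJ
Q_rec = 83.871 PJ


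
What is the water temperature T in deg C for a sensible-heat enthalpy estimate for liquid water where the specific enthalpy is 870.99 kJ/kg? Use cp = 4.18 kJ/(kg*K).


T = h / cp
T = 870.99 / 4.18
T = 208.37 deg C


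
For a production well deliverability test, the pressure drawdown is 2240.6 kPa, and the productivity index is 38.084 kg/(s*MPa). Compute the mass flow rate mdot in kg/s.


mdot = PI * dP / 1000
mdot = 38.084 * 2240.6 / 1000
mdot = 85.331 kg/s


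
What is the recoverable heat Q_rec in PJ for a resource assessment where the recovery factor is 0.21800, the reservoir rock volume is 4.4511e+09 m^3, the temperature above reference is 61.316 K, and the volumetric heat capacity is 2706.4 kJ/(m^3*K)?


Step 1: Q_s = Vr*rhoc*dT/1e12 = 4.4511e+09*2706.4*61.316/1e12 = 738.6406 PJ
Step 2: Q_rec = Q_s * RF = 738.6406 * 0.218 = 161.02 PJ
Q_rec = 161.02 PJ


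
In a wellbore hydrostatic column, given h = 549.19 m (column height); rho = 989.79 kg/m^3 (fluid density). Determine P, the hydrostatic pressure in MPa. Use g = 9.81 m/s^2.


P = rho * g * h / 1e6
P = 989.79 * 9.81 * 549.19 / 1e6
P = 5.3325 MPa


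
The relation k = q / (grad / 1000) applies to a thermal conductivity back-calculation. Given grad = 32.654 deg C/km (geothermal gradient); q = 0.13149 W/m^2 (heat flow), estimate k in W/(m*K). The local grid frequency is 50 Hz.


k = q / (grad / 1000)
k = 0.13149 / (32.654 / 1000)
k = 4.0268 W/(m*K)


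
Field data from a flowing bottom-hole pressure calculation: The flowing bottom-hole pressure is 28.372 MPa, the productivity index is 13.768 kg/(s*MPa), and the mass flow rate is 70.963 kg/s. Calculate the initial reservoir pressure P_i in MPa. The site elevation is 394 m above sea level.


P_i = P_wf + mdot / PI
P_i = 28.372 + 70.963 / 13.768
P_i = 33.526 MPa


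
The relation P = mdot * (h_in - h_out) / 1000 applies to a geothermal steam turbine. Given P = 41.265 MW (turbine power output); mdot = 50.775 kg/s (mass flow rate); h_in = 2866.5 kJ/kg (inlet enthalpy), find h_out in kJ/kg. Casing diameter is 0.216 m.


h_out = h_in - P * 1000 / mdot
h_out = 2866.5 - 41.265 * 1000 / 50.775
h_out = 2053.8 kJ/kg


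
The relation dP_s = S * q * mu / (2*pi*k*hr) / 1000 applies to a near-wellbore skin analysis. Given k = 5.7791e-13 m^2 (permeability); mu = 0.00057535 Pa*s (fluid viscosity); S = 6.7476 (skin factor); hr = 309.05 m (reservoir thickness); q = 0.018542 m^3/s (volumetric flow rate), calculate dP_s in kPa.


dP_s = S * q * mu / (2*pi*k*hr) / 1000
dP_s = 6.7476 * 0.018542 * 0.00057535 / (2*pi*5.7791e-13*309.05) / 1000
dP_s = 64.146 kPa


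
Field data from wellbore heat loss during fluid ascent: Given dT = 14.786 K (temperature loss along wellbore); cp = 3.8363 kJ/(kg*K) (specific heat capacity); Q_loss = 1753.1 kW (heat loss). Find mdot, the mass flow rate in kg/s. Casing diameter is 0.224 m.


mdot = Q_loss / (cp * dT)
mdot = 1753.1 / (3.8363 * 14.786)
mdot = 30.906 kg/s


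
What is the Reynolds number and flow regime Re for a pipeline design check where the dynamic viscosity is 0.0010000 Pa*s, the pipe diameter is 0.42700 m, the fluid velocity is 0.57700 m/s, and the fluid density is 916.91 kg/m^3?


Step 1: Re = rho*vel*D/mu = 916.91*0.577*0.427/0.001 = 2.2591e+05
Step 2: Re = 2.2591e+05 > 4000, so flow is turbulent.
Re = 2.2591e+05 (turbulent)


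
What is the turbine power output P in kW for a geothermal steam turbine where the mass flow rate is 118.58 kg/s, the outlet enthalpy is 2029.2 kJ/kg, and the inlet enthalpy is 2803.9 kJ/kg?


P = mdot * (h_in - h_out) / 1000
P = 118.58 * (2803.9 - 2029.2) / 1000
P = 91.86393 MW
Convert: 91.86393 MW * 1000.0 = 91864 kW
P = 91864 kW


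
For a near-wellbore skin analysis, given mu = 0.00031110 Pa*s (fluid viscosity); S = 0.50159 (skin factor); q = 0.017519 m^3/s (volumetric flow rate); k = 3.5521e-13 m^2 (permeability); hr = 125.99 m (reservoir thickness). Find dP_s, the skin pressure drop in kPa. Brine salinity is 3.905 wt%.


dP_s = S * q * mu / (2*pi*k*hr) / 1000
dP_s = 0.50159 * 0.017519 * 0.00031110 / (2*pi*3.5521e-13*125.99) / 1000
dP_s = 9.7220 kPa


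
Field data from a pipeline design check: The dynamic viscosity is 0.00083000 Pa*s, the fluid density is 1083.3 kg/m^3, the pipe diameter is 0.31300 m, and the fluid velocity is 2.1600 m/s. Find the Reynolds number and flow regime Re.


Step 1: Re = rho*vel*D/mu = 1083.3*2.16*0.313/0.00083 = 8.8241e+05
Step 2: Re = 8.8241e+05 > 4000, so flow is turbulent.
Re = 8.8241e+05 (turbulent)


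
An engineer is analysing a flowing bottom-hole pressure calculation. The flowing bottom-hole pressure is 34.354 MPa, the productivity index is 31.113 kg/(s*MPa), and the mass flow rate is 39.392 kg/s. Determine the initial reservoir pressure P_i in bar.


P_i = P_wf + mdot / PI
P_i = 34.354 + 39.392 / 31.113
P_i = 35.62009 MPa
Convert: 35.62009 MPa * 10.0 = 356.20 bar
P_i = 356.20 bar


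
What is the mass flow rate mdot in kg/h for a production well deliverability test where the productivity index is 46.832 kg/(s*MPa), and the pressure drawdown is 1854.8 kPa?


mdot = PI * dP / 1000
mdot = 46.832 * 1854.8 / 1000
mdot = 86.86399 kg/s
Convert: 86.86399 kg/s * 3600.0 = 3.1271e+05 kg/h
mdot = 3.1271e+05 kg/h


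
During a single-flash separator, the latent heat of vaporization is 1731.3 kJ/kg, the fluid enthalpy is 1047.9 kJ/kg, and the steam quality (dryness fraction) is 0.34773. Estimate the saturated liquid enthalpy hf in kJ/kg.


hf = h - x * hfg
hf = 1047.9 - 0.34773 * 1731.3
hf = 445.88 kJ/kg


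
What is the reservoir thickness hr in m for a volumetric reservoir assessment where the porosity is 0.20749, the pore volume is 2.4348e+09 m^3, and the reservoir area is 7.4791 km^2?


hr = Vp / (A * 1e6 * phi)
hr = 2.4348e+09 / (7.4791 * 1e6 * 0.20749)
hr = 1569.0 m


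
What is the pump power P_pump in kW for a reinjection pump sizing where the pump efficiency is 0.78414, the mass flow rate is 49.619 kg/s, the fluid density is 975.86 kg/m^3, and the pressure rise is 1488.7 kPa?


P_pump = mdot * dP / (rho * eta)
P_pump = 49.619 * 1488.7 / (975.86 * 0.78414)
P_pump = 96.533 kW


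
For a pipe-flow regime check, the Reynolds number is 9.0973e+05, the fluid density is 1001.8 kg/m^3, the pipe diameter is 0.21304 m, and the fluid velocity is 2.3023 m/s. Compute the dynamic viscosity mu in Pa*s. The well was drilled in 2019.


mu = rho * vel * D / Re
mu = 1001.8 * 2.3023 * 0.21304 / 9.0973e+05
mu = 0.00054012 Pa*s


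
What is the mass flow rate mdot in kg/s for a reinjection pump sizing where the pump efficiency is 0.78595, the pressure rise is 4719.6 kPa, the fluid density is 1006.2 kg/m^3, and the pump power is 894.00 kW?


mdot = P_pump * rho * eta / dP
mdot = 894.00 * 1006.2 * 0.78595 / 4719.6
mdot = 149.80 kg/s


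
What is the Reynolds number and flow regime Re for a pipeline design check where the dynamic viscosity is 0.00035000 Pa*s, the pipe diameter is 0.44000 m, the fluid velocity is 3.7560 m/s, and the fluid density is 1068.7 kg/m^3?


Step 1: Re = rho*vel*D/mu = 1068.7*3.756*0.44/0.00035 = 5.0462e+06
Step 2: Re = 5.0462e+06 > 4000, so flow is turbulent.
Re = 5.0462e+06 (turbulent)


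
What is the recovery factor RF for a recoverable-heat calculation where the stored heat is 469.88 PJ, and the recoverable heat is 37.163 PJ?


RF = Q_rec / Q_s
RF = 37.163 / 469.88
RF = 0.079090


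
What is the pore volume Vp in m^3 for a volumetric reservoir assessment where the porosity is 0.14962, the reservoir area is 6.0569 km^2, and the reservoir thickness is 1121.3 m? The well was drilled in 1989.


Vp = A * 1e6 * hr * phi
Vp = 6.0569 * 1e6 * 1121.3 * 0.14962
Vp = 1.0162e+09 m^3


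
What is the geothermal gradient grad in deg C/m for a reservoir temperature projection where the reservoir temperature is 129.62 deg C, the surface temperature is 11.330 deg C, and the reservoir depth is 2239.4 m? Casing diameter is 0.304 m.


grad = (T_res - T_surf) / d * 1000
grad = (129.62 - 11.330) / 2239.4 * 1000
grad = 52.82218 deg C/km
Convert: 52.82218 deg C/km * 0.001 = 0.052822 deg C/m
grad = 0.052822 deg C/m


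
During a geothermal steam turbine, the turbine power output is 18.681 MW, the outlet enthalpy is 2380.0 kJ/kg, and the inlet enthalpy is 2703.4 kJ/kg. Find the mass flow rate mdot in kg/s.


mdot = P * 1000 / (h_in - h_out)
mdot = 18.681 * 1000 / (2703.4 - 2380.0)
mdot = 57.764 kg/s


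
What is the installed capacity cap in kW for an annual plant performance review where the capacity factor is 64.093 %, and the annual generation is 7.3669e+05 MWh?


cap = E_a / (CF/100 * 8760)
cap = 7.3669e+05 / (64.093/100 * 8760)
cap = 131.2109 MW
Convert: 131.2109 MW * 1000.0 = 1.3121e+05 kW
cap = 1.3121e+05 kW


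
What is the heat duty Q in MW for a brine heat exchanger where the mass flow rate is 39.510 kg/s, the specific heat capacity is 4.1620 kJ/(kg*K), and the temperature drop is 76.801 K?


Q = mdot * cp * dT / 1000
Q = 39.510 * 4.1620 * 76.801 / 1000
Q = 12.629 MW


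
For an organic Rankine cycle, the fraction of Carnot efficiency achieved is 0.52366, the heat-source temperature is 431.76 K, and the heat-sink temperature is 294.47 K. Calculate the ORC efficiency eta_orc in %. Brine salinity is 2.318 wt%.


eta_orc = (1 - Tc/Th) * f * 100
eta_orc = (1 - 294.47/431.76) * 0.52366 * 100
eta_orc = 16.651 %


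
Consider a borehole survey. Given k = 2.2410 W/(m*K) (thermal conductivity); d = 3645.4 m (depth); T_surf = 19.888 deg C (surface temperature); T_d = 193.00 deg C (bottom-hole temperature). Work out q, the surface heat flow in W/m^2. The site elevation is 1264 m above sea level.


Step 1: grad = (T_d - T_surf)/d * 1000 = (193.0 - 19.888)/3645.4 * 1000 = 47.48779 deg C/km
Step 2: q = k * grad / 1000 = 2.241 * 47.48779 / 1000 = 0.10642 W/m^2
q = 0.10642 W/m^2


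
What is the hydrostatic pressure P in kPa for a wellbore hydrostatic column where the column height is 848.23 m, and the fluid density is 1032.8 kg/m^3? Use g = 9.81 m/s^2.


P = rho * g * h / 1e6
P = 1032.8 * 9.81 * 848.23 / 1e6
P = 8.594070 MPa
Convert: 8.594070 MPa * 1000.0 = 8594.1 kPa
P = 8594.1 kPa


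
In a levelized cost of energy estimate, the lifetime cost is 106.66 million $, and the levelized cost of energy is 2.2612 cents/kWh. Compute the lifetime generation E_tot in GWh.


E_tot = C_tot / LCOE * 100
E_tot = 106.66 / 2.2612 * 100
E_tot = 4717.0 GWh


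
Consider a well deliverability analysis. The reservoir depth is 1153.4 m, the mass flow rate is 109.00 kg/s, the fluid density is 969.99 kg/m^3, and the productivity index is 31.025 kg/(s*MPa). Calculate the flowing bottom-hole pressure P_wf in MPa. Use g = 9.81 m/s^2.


Step 1: P_i = rho*g*h/1e6 = 969.99*9.81*1153.4/1e6 = 10.97530 MPa
Step 2: P_wf = P_i - mdot/PI = 10.97530 - 109.0/31.025 = 7.4620 MPa
P_wf = 7.4620 MPa


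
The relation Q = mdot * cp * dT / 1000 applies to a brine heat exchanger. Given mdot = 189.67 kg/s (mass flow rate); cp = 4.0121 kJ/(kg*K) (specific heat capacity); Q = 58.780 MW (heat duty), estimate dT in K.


dT = Q * 1000 / (mdot * cp)
dT = 58.780 * 1000 / (189.67 * 4.0121)
dT = 77.243 K


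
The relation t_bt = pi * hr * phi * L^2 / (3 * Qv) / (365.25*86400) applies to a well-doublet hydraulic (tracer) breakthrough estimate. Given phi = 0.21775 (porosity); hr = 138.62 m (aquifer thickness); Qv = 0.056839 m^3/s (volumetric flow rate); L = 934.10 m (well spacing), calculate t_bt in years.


t_bt = pi * hr * phi * L^2 / (3 * Qv) / (365.25*86400)
t_bt = pi * 138.62 * 0.21775 * 934.10^2 / (3 * 0.056839) / (365.25*86400)
t_bt = 15.376 years


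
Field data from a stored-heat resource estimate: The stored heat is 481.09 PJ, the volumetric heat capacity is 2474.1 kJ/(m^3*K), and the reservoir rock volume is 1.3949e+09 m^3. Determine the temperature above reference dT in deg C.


dT = Q_s * 1e12 / (Vr * rhoc)
dT = 481.09 * 1e12 / (1.3949e+09 * 2474.1)
dT = 139.4010 K
Convert (temperature difference, 1 K = 1 deg C): 139.4010 K = 139.4010 deg C
dT = 139.40 deg C


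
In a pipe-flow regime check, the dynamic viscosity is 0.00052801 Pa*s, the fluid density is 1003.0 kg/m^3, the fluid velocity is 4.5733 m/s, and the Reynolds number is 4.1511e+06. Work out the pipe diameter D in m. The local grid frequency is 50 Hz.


D = Re * mu / (rho * vel)
D = 4.1511e+06 * 0.00052801 / (1003.0 * 4.5733)
D = 0.47783 m


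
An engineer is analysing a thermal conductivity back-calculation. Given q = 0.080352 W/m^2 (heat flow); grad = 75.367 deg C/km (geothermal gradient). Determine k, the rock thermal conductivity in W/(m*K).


k = q / (grad / 1000)
k = 0.080352 / (75.367 / 1000)
k = 1.0661 W/(m*K)


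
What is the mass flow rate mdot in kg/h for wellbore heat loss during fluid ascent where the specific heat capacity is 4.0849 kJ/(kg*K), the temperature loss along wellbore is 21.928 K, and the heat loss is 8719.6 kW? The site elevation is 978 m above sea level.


mdot = Q_loss / (cp * dT)
mdot = 8719.6 / (4.0849 * 21.928)
mdot = 97.34555 kg/s
Convert: 97.34555 kg/s * 3600.0 = 3.5044e+05 kg/h
mdot = 3.5044e+05 kg/h


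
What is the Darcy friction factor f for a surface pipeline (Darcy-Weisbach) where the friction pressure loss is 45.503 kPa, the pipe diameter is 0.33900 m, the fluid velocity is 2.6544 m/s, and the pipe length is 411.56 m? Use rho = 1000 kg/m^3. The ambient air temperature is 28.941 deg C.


f = dP*1000 / ((L/D)*(rho*vel^2/2))
f = 45.503*1000 / ((411.56/0.33900)*(1000*2.6544^2/2))
f = 0.010639


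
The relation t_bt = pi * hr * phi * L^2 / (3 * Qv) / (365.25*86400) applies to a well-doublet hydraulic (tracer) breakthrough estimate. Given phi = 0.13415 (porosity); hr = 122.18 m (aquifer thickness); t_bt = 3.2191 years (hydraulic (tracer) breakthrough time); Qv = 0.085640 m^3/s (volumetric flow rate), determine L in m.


L = sqrt(t_bt*365.25*86400*3*Qv / (pi*hr*phi))
L = sqrt(3.2191*365.25*86400*3*0.085640 / (pi*122.18*0.13415))
L = 711.95 m


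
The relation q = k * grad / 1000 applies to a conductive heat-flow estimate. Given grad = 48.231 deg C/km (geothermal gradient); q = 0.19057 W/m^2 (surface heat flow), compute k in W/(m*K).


k = q * 1000 / grad
k = 0.19057 * 1000 / 48.231
k = 3.9512 W/(m*K)


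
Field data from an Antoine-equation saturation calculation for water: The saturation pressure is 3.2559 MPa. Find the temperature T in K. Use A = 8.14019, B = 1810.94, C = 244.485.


T = B / (A - log10(P_sat * 760 / 0.101325)) - C
T = 1810.94 / (8.14019 - log10(3.2559 * 760 / 0.101325)) - 244.485
T = 238.1206 deg C
Convert to K: 238.1206 + 273.15 = 511.27 K
T = 511.27 K


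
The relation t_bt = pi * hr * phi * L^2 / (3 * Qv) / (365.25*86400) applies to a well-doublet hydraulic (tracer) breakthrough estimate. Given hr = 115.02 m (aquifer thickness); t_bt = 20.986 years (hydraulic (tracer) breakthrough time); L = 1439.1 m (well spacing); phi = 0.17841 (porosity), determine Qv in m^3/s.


Qv = pi*hr*phi*L^2 / (3*t_bt*365.25*86400)
Qv = pi*115.02*0.17841*1439.1^2 / (3*20.986*365.25*86400)
Qv = 0.067200 m^3/s


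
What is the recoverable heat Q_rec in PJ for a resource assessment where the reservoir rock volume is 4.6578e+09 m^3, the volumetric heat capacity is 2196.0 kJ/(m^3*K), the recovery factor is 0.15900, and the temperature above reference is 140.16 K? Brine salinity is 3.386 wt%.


Step 1: Q_s = Vr*rhoc*dT/1e12 = 4.6578e+09*2196.0*140.16/1e12 = 1433.631 PJ
Step 2: Q_rec = Q_s * RF = 1433.631 * 0.159 = 227.95 PJ
Q_rec = 227.95 PJ


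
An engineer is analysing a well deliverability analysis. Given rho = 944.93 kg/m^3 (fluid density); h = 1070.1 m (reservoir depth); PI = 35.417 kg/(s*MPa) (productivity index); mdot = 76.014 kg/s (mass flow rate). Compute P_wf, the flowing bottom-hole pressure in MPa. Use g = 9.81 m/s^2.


Step 1: P_i = rho*g*h/1e6 = 944.93*9.81*1070.1/1e6 = 9.919574 MPa
Step 2: P_wf = P_i - mdot/PI = 9.919574 - 76.014/35.417 = 7.7733 MPa
P_wf = 7.7733 MPa


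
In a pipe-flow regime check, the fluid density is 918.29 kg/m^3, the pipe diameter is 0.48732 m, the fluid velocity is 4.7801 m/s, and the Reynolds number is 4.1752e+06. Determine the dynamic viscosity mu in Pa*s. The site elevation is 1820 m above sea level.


mu = rho * vel * D / Re
mu = 918.29 * 4.7801 * 0.48732 / 4.1752e+06
mu = 0.00051233 Pa*s


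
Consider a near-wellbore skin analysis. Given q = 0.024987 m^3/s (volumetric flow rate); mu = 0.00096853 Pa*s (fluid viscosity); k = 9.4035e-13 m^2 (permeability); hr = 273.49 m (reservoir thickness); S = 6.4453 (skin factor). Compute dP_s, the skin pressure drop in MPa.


dP_s = S * q * mu / (2*pi*k*hr) / 1000
dP_s = 6.4453 * 0.024987 * 0.00096853 / (2*pi*9.4035e-13*273.49) / 1000
dP_s = 96.52937 kPa
Convert: 96.52937 kPa * 0.001 = 0.096529 MPa
dP_s = 0.096529 MPa


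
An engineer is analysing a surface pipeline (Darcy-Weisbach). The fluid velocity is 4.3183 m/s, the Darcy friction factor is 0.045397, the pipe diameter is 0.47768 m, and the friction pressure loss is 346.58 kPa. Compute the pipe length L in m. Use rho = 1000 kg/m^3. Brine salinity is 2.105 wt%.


L = dP*1000*D / (f*rho*vel^2/2)
L = 346.58*1000*0.47768 / (0.045397*1000*4.3183^2/2)
L = 391.13 m
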